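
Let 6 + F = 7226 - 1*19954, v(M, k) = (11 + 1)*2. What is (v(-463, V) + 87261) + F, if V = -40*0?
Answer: 74551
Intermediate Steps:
V = 0
v(M, k) = 24 (v(M, k) = 12*2 = 24)
F = -12734 (F = -6 + (7226 - 1*19954) = -6 + (7226 - 19954) = -6 - 12728 = -12734)
(v(-463, V) + 87261) + F = (24 + 87261) - 12734 = 87285 - 12734 = 74551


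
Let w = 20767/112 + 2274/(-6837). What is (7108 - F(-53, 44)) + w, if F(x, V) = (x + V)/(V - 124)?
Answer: 2326896457/319060 ≈ 7293.0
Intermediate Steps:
F(x, V) = (V + x)/(-124 + V)
w = 47243097/255248 (w = 20767*(1/112) + 2274*(-1/6837) = 20767/112 - 758/2279 = 47243097/255248 ≈ 185.09)
(7108 - F(-53, 44)) + w = (7108 - (44 - 53)/(-124 + 44)) + 47243097/255248 = (7108 - (-9)/(-80)) + 47243097/255248 = (7108 - (-1)*(-9)/80) + 47243097/255248 = (7108 - 1*9/80) + 47243097/255248 = (7108 - 9/80) + 47243097/255248 = 568631/80 + 47243097/255248 = 2326896457/319060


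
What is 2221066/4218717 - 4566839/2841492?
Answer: -4318353351697/3995816868588 ≈ -1.0807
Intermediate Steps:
2221066/4218717 - 4566839/2841492 = -4318353351697/3995816868588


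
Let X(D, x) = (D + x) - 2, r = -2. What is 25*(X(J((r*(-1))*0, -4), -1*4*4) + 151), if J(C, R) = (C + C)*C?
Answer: 3325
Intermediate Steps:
J(C, R) = 2*C² (J(C, R) = (2*C)*C = 2*C²)
X(D, x) = -2 + D + x
25*(X(J((r*(-1))*0, -4), -1*4*4) + 151) = 25*((-2 + 2*(-2*(-1)*0)² - 1*4*4) + 151) = 25*((-2 + 2*(2*0)² - 4*4) + 151) = 25*((-2 + 2*0² - 16) + 151) = 25*((-2 + 2*0 - 16) + 151) = 25*((-2 + 0 - 16) + 151) = 25*(-18 + 151) = 25*133 = 3325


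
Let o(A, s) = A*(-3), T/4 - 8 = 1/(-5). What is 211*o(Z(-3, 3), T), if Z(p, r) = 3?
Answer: -1899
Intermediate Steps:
T = 156/5 (T = 32 + 4/(-5) = 32 + 4*(-⅕) = 32 - ⅘ = 156/5 ≈ 31.200)
o(A, s) = -3*A
211*o(Z(-3, 3), T) = 211*(-3*3) = 211*(-9) = -1899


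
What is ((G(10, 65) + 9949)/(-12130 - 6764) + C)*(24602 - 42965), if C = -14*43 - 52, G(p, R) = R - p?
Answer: 37848224140/3149 ≈ 1.2019e+7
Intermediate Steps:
C = -654 (C = -602 - 52 = -654)
((G(10, 65) + 9949)/(-12130 - 6764) + C)*(24602 - 42965) = (((65 - 1*10) + 9949)/(-12130 - 6764) - 654)*(24602 - 42965) = (((65 - 10) + 9949)/(-18894) - 654)*(-18363) = ((55 + 9949)*(-1/18894) - 654)*(-18363) = (10004*(-1/18894) - 654)*(-18363) = (-5002/9447 - 654)*(-18363) = -6183340/9447*(-18363) = 37848224140/3149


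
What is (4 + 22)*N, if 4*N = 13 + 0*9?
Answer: 169/2 ≈ 84.500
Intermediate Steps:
N = 13/4 (N = (13 + 0*9)/4 = (13 + 0)/4 = (¼)*13 = 13/4 ≈ 3.2500)
(4 + 22)*N = (4 + 22)*(13/4) = 26*(13/4) = 169/2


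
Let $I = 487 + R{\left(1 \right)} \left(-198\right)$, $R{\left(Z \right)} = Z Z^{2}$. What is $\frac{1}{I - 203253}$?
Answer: $- \frac{1}{202964} \approx -4.927 \cdot 10^{-6}$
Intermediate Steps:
$R{\left(Z \right)} = Z^{3}$
$I = 289$ ($I = 487 + 1^{3} \left(-198\right) = 487 + 1 \left(-198\right) = 487 - 198 = 289$)
$\frac{1}{I - 203253} = \frac{1}{289 - 203253} = \frac{1}{-202964} = - \frac{1}{202964}$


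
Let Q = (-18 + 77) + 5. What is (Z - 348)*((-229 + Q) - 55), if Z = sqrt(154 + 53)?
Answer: 76560 - 660*sqrt(23) ≈ 73395.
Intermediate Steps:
Q = 64 (Q = 59 + 5 = 64)
Z = 3*sqrt(23) (Z = sqrt(207) = 3*sqrt(23) ≈ 14.387)
(Z - 348)*((-229 + Q) - 55) = (3*sqrt(23) - 348)*((-229 + 64) - 55) = (-348 + 3*sqrt(23))*(-165 - 55) = (-348 + 3*sqrt(23))*(-220) = 76560 - 660*sqrt(23)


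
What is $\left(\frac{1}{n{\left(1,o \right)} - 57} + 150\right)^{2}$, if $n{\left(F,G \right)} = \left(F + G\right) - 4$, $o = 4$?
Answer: $\frac{70543201}{3136} \approx 22495.0$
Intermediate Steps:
$n{\left(F,G \right)} = -4 + F + G$
$\left(\frac{1}{n{\left(1,o \right)} - 57} + 150\right)^{2} = \left(\frac{1}{\left(-4 + 1 + 4\right) - 57} + 150\right)^{2} = \left(\frac{1}{1 - 57} + 150\right)^{2} = \left(\frac{1}{-56} + 150\right)^{2} = \left(- \frac{1}{56} + 150\right)^{2} = \left(\frac{8399}{56}\right)^{2} = \frac{70543201}{3136}$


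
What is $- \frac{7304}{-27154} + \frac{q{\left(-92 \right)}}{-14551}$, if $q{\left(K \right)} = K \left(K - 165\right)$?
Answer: $- \frac{267874336}{197558927} \approx -1.3559$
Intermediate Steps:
$q{\left(K \right)} = K \left(-165 + K\right)$
$- \frac{7304}{-27154} + \frac{q{\left(-92 \right)}}{-14551} = - \frac{7304}{-27154} + \frac{\left(-92\right) \left(-165 - 92\right)}{-14551} = \left(-7304\right) \left(- \frac{1}{27154}\right) + \left(-92\right) \left(-257\right) \left(- \frac{1}{14551}\right) = \frac{3652}{13577} + 23644 \left(- \frac{1}{14551}\right) = \frac{3652}{13577} - \frac{23644}{14551} = - \frac{267874336}{197558927}$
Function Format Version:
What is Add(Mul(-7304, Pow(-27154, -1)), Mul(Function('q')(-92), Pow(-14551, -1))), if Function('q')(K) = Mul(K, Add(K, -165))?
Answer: Rational(-267874336, 197558927) ≈ -1.3559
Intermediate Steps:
Function('q')(K) = Mul(K, Add(-165, K))
Add(Mul(-7304, Pow(-27154, -1)), Mul(Function('q')(-92), Pow(-14551, -1))) = Add(Mul(-7304, Pow(-27154, -1)), Mul(Mul(-92, Add(-165, -92)), Pow(-14551, -1))) = Add(Mul(-7304, Rational(-1, 27154)), Mul(Mul(-92, -257), Rational(-1, 14551))) = Add(Rational(3652, 13577), Mul(23644, Rational(-1, 14551))) = Add(Rational(3652, 13577), Rational(-23644, 14551)) = Rational(-267874336, 197558927)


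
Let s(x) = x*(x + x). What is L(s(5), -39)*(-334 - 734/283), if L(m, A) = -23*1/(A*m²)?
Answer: -182574/2299375 ≈ -0.079402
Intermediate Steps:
s(x) = 2*x² (s(x) = x*(2*x) = 2*x²)
L(m, A) = -23/(A*m²) (L(m, A) = -23*1/(A*m²) = -23/(A*m²))
L(s(5), -39)*(-334 - 734/283) = (-23/(-39*(2*5²)²))*(-334 - 734/283) = (-23*(-1/39)/(2*25)²)*(-334 - 734*1/283) = (-23*(-1/39)/50²)*(-334 - 734/283) = -23*(-1/39)*1/2500*(-95256/283) = (23/97500)*(-95256/283) = -182574/2299375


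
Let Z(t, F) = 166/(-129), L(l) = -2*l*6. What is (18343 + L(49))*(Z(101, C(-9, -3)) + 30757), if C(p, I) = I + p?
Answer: 70442731685/129 ≈ 5.4607e+8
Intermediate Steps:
L(l) = -12*l
Z(t, F) = -166/129 (Z(t, F) = 166*(-1/129) = -166/129)
(18343 + L(49))*(Z(101, C(-9, -3)) + 30757) = (18343 - 12*49)*(-166/129 + 30757) = (18343 - 588)*(3967487/129) = 17755*(3967487/129) = 70442731685/129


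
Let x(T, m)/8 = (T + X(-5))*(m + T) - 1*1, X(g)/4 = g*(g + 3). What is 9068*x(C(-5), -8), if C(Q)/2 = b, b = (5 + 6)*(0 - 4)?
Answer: 334210208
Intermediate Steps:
X(g) = 4*g*(3 + g) (X(g) = 4*(g*(g + 3)) = 4*(g*(3 + g)) = 4*g*(3 + g))
b = -44 (b = 11*(-4) = -44)
C(Q) = -88 (C(Q) = 2*(-44) = -88)
x(T, m) = -8 + 8*(40 + T)*(T + m) (x(T, m) = 8*((T + 4*(-5)*(3 - 5))*(m + T) - 1*1) = 8*((T + 4*(-5)*(-2))*(T + m) - 1) = 8*((T + 40)*(T + m) - 1) = 8*((40 + T)*(T + m) - 1) = 8*(-1 + (40 + T)*(T + m)) = -8 + 8*(40 + T)*(T + m))
9068*x(C(-5), -8) = 9068*(-8 + 8*(-88)² + 320*(-88) + 320*(-8) + 8*(-88)*(-8)) = 9068*(-8 + 8*7744 - 28160 - 2560 + 5632) = 9068*(-8 + 61952 - 28160 - 2560 + 5632) = 9068*36856 = 334210208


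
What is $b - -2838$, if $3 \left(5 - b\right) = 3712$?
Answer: $\frac{4817}{3} \approx 1605.7$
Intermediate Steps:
$b = - \frac{3697}{3}$ ($b = 5 - \frac{3712}{3} = - \frac{3697}{3} \approx -1232.3$)
$b - -2838 = - \frac{3697}{3} - -2838 = - \frac{3697}{3} + 2838 = \frac{4817}{3}$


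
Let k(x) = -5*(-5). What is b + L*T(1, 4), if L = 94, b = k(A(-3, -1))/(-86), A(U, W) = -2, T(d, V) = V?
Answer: 32311/86 ≈ 375.71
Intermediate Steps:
k(x) = 25
b = -25/86 (b = 25/(-86) = 25*(-1/86) = -25/86 ≈ -0.29070)
b + L*T(1, 4) = -25/86 + 94*4 = -25/86 + 376 = 32311/86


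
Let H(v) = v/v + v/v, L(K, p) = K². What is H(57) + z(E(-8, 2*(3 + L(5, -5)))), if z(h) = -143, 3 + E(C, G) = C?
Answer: -141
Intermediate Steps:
E(C, G) = -3 + C
H(v) = 2 (H(v) = 1 + 1 = 2)
H(57) + z(E(-8, 2*(3 + L(5, -5)))) = 2 - 143 = -141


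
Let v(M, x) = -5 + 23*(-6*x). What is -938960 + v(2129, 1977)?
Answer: -1211791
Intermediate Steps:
v(M, x) = -5 - 138*x
-938960 + v(2129, 1977) = -938960 + (-5 - 138*1977) = -938960 + (-5 - 272826) = -938960 - 272831 = -1211791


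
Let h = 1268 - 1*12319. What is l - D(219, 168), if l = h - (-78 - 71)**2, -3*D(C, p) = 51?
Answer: -33235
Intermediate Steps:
D(C, p) = -17 (D(C, p) = -1/3*51 = -17)
h = -11051 (h = 1268 - 12319 = -11051)
l = -33252 (l = -11051 - (-78 - 71)**2 = -11051 - 1*(-149)**2 = -11051 - 1*22201 = -11051 - 22201 = -33252)
l - D(219, 168) = -33252 - 1*(-17) = -33252 + 17 = -33235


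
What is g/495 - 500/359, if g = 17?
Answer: -241397/177705 ≈ -1.3584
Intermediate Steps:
g/495 - 500/359 = 17/495 - 500/359 = -241397/177705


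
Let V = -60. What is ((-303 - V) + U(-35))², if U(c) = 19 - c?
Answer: 35721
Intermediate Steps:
((-303 - V) + U(-35))² = ((-303 - 1*(-60)) + (19 - 1*(-35)))² = ((-303 + 60) + (19 + 35))² = (-243 + 54)² = (-189)² = 35721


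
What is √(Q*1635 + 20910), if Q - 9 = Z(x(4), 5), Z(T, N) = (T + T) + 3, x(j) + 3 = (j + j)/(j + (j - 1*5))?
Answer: 4*√2465 ≈ 198.59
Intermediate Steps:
x(j) = -3 + 2*j/(-5 + 2*j) (x(j) = -3 + (j + j)/(j + (j - 1*5)) = -3 + (2*j)/(j + (j - 5)) = -3 + (2*j)/(j + (-5 + j)) = -3 + (2*j)/(-5 + 2*j) = -3 + 2*j/(-5 + 2*j))
Z(T, N) = 3 + 2*T (Z(T, N) = 2*T + 3 = 3 + 2*T)
Q = 34/3 (Q = 9 + (3 + 2*((15 - 4*4)/(-5 + 2*4))) = 9 + (3 + 2*((15 - 16)/(-5 + 8))) = 9 + (3 + 2*(-1/3)) = 9 + (3 + 2*((⅓)*(-1))) = 9 + (3 + 2*(-⅓)) = 9 + (3 - ⅔) = 9 + 7/3 = 34/3 ≈ 11.333)
√(Q*1635 + 20910) = √((34/3)*1635 + 20910) = √(18530 + 20910) = √39440 = 4*√2465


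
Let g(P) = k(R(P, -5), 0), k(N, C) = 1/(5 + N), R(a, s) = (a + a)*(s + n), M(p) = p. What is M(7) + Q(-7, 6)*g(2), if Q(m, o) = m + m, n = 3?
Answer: 35/3 ≈ 11.667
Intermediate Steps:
R(a, s) = 2*a*(3 + s) (R(a, s) = (a + a)*(s + 3) = (2*a)*(3 + s) = 2*a*(3 + s))
Q(m, o) = 2*m
g(P) = 1/(5 - 4*P) (g(P) = 1/(5 + 2*P*(3 - 5)) = 1/(5 + 2*P*(-2)) = 1/(5 - 4*P))
M(7) + Q(-7, 6)*g(2) = 7 + (2*(-7))/(5 - 4*2) = 7 - 14/(5 - 8) = 7 - 14/(-3) = 7 - 14*(-⅓) = 7 + 14/3 = 35/3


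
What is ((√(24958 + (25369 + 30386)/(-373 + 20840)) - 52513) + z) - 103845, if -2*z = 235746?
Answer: -274231 + √10455999642847/20467 ≈ -2.7407e+5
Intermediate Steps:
z = -117873 (z = -½*235746 = -117873)
((√(24958 + (25369 + 30386)/(-373 + 20840)) - 52513) + z) - 103845 = ((√(24958 + (25369 + 30386)/(-373 + 20840)) - 52513) - 117873) - 103845 = ((√(24958 + 55755/20467) - 52513) - 117873) - 103845 = ((√(510871141/20467) - 52513) - 117873) - 103845 = ((√10455999642847/20467 - 52513) - 117873) - 103845 = ((-52513 + √10455999642847/20467) - 117873) - 103845 = (-170386 + √10455999642847/20467) - 103845 = -274231 + √10455999642847/20467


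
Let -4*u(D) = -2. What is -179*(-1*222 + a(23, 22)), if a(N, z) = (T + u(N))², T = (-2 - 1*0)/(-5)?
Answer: 3959301/100 ≈ 39593.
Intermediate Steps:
u(D) = ½ (u(D) = -¼*(-2) = ½)
T = ⅖ (T = (-2 + 0)*(-⅕) = -2*(-⅕) = ⅖ ≈ 0.40000)
a(N, z) = 81/100 (a(N, z) = (⅖ + ½)² = (9/10)² = 81/100)
-179*(-1*222 + a(23, 22)) = -179*(-1*222 + 81/100) = -179*(-222 + 81/100) = -179*(-22119/100) = 3959301/100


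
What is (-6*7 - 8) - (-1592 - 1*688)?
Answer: 2230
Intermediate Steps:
(-6*7 - 8) - (-1592 - 1*688) = (-42 - 8) - (-1592 - 688) = -50 - 1*(-2280) = -50 + 2280 = 2230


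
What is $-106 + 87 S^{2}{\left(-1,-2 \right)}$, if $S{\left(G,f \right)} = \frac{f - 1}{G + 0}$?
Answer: $677$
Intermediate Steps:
$S{\left(G,f \right)} = \frac{-1 + f}{G}$
$-106 + 87 S^{2}{\left(-1,-2 \right)} = -106 + 87 \left(\frac{-1 - 2}{-1}\right)^{2} = -106 + 87 \left(\left(-1\right) \left(-3\right)\right)^{2} = -106 + 87 \cdot 3^{2} = -106 + 87 \cdot 9 = -106 + 783 = 677$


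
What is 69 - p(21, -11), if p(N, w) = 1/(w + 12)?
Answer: 68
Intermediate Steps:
p(N, w) = 1/(12 + w)
69 - p(21, -11) = 69 - 1/(12 - 11) = 69 - 1/1 = 69 - 1*1 = 69 - 1 = 68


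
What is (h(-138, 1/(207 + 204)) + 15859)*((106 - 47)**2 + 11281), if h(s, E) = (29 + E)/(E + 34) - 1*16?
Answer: 653714045578/2795 ≈ 2.3389e+8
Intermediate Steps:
h(s, E) = -16 + (29 + E)/(34 + E) (h(s, E) = (29 + E)/(34 + E) - 16 = -16 + (29 + E)/(34 + E))
(h(-138, 1/(207 + 204)) + 15859)*((106 - 47)**2 + 11281) = (5*(-103 - 3/(207 + 204))/(34 + 1/(207 + 204)) + 15859)*((106 - 47)**2 + 11281) = (5*(-103 - 3/411)/(34 + 1/411) + 15859)*(59**2 + 11281) = (5*(-103 - 3*1/411)/(34 + 1/411) + 15859)*(3481 + 11281) = (5*(-103 - 1/137)/(13975/411) + 15859)*14762 = (5*(411/13975)*(-14112/137) + 15859)*14762 = (-42336/2795 + 15859)*14762 = (44283569/2795)*14762 = 653714045578/2795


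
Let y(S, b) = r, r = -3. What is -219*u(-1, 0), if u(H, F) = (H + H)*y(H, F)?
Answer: -1314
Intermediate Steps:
y(S, b) = -3
u(H, F) = -6*H (u(H, F) = (H + H)*(-3) = (2*H)*(-3) = -6*H)
-219*u(-1, 0) = -(-1314)*(-1) = -219*6 = -1314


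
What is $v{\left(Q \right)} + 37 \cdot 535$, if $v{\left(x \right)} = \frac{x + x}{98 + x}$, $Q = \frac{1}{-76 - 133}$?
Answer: $\frac{405421393}{20481} \approx 19795.0$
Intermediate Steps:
$Q = - \frac{1}{209}$ ($Q = \frac{1}{-209} = - \frac{1}{209} \approx -0.0047847$)
$v{\left(x \right)} = \frac{2 x}{98 + x}$
$v{\left(Q \right)} + 37 \cdot 535 = 2 \left(- \frac{1}{209}\right) \frac{1}{98 - \frac{1}{209}} + 37 \cdot 535 = 2 \left(- \frac{1}{209}\right) \frac{1}{\frac{20481}{209}} + 19795 = 2 \left(- \frac{1}{209}\right) \frac{209}{20481} + 19795 = - \frac{2}{20481} + 19795 = \frac{405421393}{20481}$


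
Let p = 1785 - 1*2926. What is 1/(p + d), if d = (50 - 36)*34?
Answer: -1/665 ≈ -0.0015038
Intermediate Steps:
d = 476 (d = 14*34 = 476)
p = -1141 (p = 1785 - 2926 = -1141)
1/(p + d) = 1/(-1141 + 476) = 1/(-665) = -1/665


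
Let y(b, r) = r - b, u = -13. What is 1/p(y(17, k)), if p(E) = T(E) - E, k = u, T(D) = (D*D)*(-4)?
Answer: -1/3570 ≈ -0.00028011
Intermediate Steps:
T(D) = -4*D² (T(D) = D²*(-4) = -4*D²)
k = -13
p(E) = -E - 4*E² (p(E) = -4*E² - E = -E - 4*E²)
1/p(y(17, k)) = 1/((-13 - 1*17)*(-1 - 4*(-13 - 1*17))) = 1/((-13 - 17)*(-1 - 4*(-13 - 17))) = 1/(-30*(-1 - 4*(-30))) = 1/(-30*(-1 + 120)) = 1/(-30*119) = 1/(-3570) = -1/3570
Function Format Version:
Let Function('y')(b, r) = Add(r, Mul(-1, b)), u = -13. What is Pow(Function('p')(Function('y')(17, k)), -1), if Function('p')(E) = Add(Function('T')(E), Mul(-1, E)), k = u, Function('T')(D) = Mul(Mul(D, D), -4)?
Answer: Rational(-1, 3570) ≈ -0.00028011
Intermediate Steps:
Function('T')(D) = Mul(-4, Pow(D, 2)) (Function('T')(D) = Mul(Pow(D, 2), -4) = Mul(-4, Pow(D, 2)))
k = -13
Function('p')(E) = Add(Mul(-1, E), Mul(-4, Pow(E, 2))) (Function('p')(E) = Add(Mul(-4, Pow(E, 2)), Mul(-1, E)) = Add(Mul(-1, E), Mul(-4, Pow(E, 2))))
Pow(Function('p')(Function('y')(17, k)), -1) = Pow(Mul(Add(-13, Mul(-1, 17)), Add(-1, Mul(-4, Add(-13, Mul(-1, 17))))), -1) = Pow(Mul(Add(-13, -17), Add(-1, Mul(-4, Add(-13, -17)))), -1) = Pow(Mul(-30, Add(-1, Mul(-4, -30))), -1) = Pow(Mul(-30, Add(-1, 120)), -1) = Pow(Mul(-30, 119), -1) = Pow(-3570, -1) = Rational(-1, 3570)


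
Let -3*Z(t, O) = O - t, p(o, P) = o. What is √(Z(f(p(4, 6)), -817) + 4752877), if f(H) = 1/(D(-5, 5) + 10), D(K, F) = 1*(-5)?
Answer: √118828735/5 ≈ 2180.2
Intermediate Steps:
D(K, F) = -5
f(H) = ⅕ (f(H) = 1/(-5 + 10) = 1/5 = ⅕)
Z(t, O) = -O/3 + t/3 (Z(t, O) = -(O - t)/3 = -O/3 + t/3)
√(Z(f(p(4, 6)), -817) + 4752877) = √((-⅓*(-817) + (⅓)*(⅕)) + 4752877) = √((817/3 + 1/15) + 4752877) = √(1362/5 + 4752877) = √(23765747/5) = √118828735/5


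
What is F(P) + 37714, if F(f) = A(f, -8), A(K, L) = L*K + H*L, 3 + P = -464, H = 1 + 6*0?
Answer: 41442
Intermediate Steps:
H = 1 (H = 1 + 0 = 1)
P = -467 (P = -3 - 464 = -467)
A(K, L) = L + K*L (A(K, L) = L*K + 1*L = K*L + L = L + K*L)
F(f) = -8 - 8*f (F(f) = -8*(1 + f) = -8 - 8*f)
F(P) + 37714 = (-8 - 8*(-467)) + 37714 = (-8 + 3736) + 37714 = 3728 + 37714 = 41442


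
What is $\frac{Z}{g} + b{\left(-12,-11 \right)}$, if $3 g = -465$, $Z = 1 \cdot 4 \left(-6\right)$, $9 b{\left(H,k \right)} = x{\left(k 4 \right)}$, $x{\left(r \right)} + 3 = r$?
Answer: $- \frac{7069}{1395} \approx -5.0674$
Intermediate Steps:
$x{\left(r \right)} = -3 + r$
$b{\left(H,k \right)} = - \frac{1}{3} + \frac{4 k}{9}$ ($b{\left(H,k \right)} = \frac{-3 + k 4}{9} = \frac{-3 + 4 k}{9} = - \frac{1}{3} + \frac{4 k}{9}$)
$Z = -24$ ($Z = 4 \left(-6\right) = -24$)
$g = -155$ ($g = \frac{1}{3} \left(-465\right) = -155$)
$\frac{Z}{g} + b{\left(-12,-11 \right)} = - \frac{24}{-155} + \left(- \frac{1}{3} + \frac{4}{9} \left(-11\right)\right) = \left(-24\right) \left(- \frac{1}{155}\right) - \frac{47}{9} = \frac{24}{155} - \frac{47}{9} = - \frac{7069}{1395}$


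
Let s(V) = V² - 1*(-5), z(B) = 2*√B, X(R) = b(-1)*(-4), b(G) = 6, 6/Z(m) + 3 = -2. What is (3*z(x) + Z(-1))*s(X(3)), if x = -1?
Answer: -3486/5 + 3486*I ≈ -697.2 + 3486.0*I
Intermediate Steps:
Z(m) = -6/5 (Z(m) = 6/(-3 - 2) = 6/(-5) = 6*(-⅕) = -6/5)
X(R) = -24 (X(R) = 6*(-4) = -24)
s(V) = 5 + V² (s(V) = V² + 5 = 5 + V²)
(3*z(x) + Z(-1))*s(X(3)) = (3*(2*√(-1)) - 6/5)*(5 + (-24)²) = (3*(2*I) - 6/5)*(5 + 576) = (6*I - 6/5)*581 = (-6/5 + 6*I)*581 = -3486/5 + 3486*I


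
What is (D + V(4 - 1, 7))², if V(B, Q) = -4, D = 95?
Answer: 8281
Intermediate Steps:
(D + V(4 - 1, 7))² = (95 - 4)² = 91² = 8281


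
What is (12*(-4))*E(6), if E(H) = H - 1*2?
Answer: -192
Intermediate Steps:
E(H) = -2 + H (E(H) = H - 2 = -2 + H)
(12*(-4))*E(6) = (12*(-4))*(-2 + 6) = -48*4 = -192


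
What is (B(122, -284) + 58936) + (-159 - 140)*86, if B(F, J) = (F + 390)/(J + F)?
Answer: 2690726/81 ≈ 33219.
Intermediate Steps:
B(F, J) = (390 + F)/(F + J)
(B(122, -284) + 58936) + (-159 - 140)*86 = ((390 + 122)/(122 - 284) + 58936) + (-159 - 140)*86 = (512/(-162) + 58936) - 299*86 = (-1/162*512 + 58936) - 25714 = (-256/81 + 58936) - 25714 = 4773560/81 - 25714 = 2690726/81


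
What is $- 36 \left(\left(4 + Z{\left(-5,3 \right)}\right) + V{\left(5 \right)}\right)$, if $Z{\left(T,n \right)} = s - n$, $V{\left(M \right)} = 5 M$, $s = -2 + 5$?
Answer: $-1044$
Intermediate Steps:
$s = 3$
$Z{\left(T,n \right)} = 3 - n$
$- 36 \left(\left(4 + Z{\left(-5,3 \right)}\right) + V{\left(5 \right)}\right) = - 36 \left(\left(4 + \left(3 - 3\right)\right) + 5 \cdot 5\right) = - 36 \left(\left(4 + \left(3 - 3\right)\right) + 25\right) = - 36 \left(\left(4 + 0\right) + 25\right) = - 36 \left(4 + 25\right) = \left(-36\right) 29 = -1044$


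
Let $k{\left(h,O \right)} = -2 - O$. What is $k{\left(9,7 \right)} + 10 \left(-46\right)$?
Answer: $-469$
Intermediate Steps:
$k{\left(9,7 \right)} + 10 \left(-46\right) = \left(-2 - 7\right) + 10 \left(-46\right) = \left(-2 - 7\right) - 460 = -9 - 460 = -469$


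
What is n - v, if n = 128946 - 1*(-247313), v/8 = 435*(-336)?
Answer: 1545539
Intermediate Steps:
v = -1169280 (v = 8*(435*(-336)) = 8*(-146160) = -1169280)
n = 376259 (n = 128946 + 247313 = 376259)
n - v = 376259 - 1*(-1169280) = 376259 + 1169280 = 1545539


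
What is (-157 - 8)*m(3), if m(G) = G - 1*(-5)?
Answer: -1320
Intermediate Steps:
m(G) = 5 + G (m(G) = G + 5 = 5 + G)
(-157 - 8)*m(3) = (-157 - 8)*(5 + 3) = -165*8 = -1320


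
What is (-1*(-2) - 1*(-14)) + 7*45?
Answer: 331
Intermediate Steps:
(-1*(-2) - 1*(-14)) + 7*45 = (2 + 14) + 315 = 16 + 315 = 331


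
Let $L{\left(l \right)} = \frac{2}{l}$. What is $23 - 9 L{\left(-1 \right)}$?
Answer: $41$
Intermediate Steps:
$23 - 9 L{\left(-1 \right)} = 23 - 9 \frac{2}{-1} = 23 - 9 \cdot 2 \left(-1\right) = 23 - -18 = 23 + 18 = 41$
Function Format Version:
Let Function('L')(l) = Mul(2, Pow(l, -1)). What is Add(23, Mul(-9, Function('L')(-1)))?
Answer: 41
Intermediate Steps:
Add(23, Mul(-9, Function('L')(-1))) = Add(23, Mul(-9, Mul(2, Pow(-1, -1)))) = Add(23, Mul(-9, Mul(2, -1))) = Add(23, Mul(-9, -2)) = Add(23, 18) = 41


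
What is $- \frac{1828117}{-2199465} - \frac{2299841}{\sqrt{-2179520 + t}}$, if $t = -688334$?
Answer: $\frac{1828117}{2199465} + \frac{2299841 i \sqrt{2867854}}{2867854} \approx 0.83116 + 1358.1 i$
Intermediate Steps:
$- \frac{1828117}{-2199465} - \frac{2299841}{\sqrt{-2179520 + t}} = - \frac{1828117}{-2199465} - \frac{2299841}{\sqrt{-2179520 - 688334}} = \left(-1828117\right) \left(- \frac{1}{2199465}\right) - \frac{2299841}{\sqrt{-2867854}} = \frac{1828117}{2199465} - \frac{2299841}{i \sqrt{2867854}} = \frac{1828117}{2199465} - 2299841 \left(- \frac{i \sqrt{2867854}}{2867854}\right) = \frac{1828117}{2199465} + \frac{2299841 i \sqrt{2867854}}{2867854}$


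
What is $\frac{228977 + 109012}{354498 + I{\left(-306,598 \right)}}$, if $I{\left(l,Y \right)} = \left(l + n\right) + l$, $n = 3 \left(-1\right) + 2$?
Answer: $\frac{337989}{353885} \approx 0.95508$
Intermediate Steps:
$n = -1$ ($n = -3 + 2 = -1$)
$I{\left(l,Y \right)} = -1 + 2 l$ ($I{\left(l,Y \right)} = \left(l - 1\right) + l = \left(-1 + l\right) + l = -1 + 2 l$)
$\frac{228977 + 109012}{354498 + I{\left(-306,598 \right)}} = \frac{228977 + 109012}{354498 + \left(-1 + 2 \left(-306\right)\right)} = \frac{337989}{354498 - 613} = \frac{337989}{353885}$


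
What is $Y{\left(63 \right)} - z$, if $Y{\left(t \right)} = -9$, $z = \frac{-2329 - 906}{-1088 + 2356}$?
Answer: $- \frac{8177}{1268} \approx -6.4487$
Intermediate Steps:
$z = - \frac{3235}{1268} \approx -2.5513$
$Y{\left(63 \right)} - z = -9 - - \frac{3235}{1268} = -9 + \frac{3235}{1268} = - \frac{8177}{1268}$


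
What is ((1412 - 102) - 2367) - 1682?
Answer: -2739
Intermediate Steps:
((1412 - 102) - 2367) - 1682 = (1310 - 2367) - 1682 = -1057 - 1682 = -2739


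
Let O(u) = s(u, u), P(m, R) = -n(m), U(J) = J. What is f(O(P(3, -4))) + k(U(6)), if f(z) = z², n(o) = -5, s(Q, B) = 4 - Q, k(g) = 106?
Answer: 107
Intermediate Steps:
P(m, R) = 5 (P(m, R) = -1*(-5) = 5)
O(u) = 4 - u
f(O(P(3, -4))) + k(U(6)) = (4 - 1*5)² + 106 = (4 - 5)² + 106 = (-1)² + 106 = 1 + 106 = 107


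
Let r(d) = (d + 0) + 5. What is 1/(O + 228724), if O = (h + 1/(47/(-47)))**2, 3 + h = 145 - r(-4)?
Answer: 1/248324 ≈ 4.0270e-6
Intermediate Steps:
r(d) = 5 + d (r(d) = d + 5 = 5 + d)
h = 141 (h = -3 + (145 - (5 - 4)) = -3 + (145 - 1*1) = -3 + (145 - 1) = -3 + 144 = 141)
O = 19600 (O = (141 + 1/(47/(-47)))**2 = (141 + 1/(47*(-1/47)))**2 = (141 + 1/(-1))**2 = (141 - 1)**2 = 140**2 = 19600)
1/(O + 228724) = 1/(19600 + 228724) = 1/248324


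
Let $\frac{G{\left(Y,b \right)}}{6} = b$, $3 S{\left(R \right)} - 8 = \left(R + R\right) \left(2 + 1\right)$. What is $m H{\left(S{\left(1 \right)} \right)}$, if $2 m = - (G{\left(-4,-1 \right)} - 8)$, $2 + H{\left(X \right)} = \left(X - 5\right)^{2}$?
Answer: $- \frac{119}{9} \approx -13.222$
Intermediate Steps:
$S{\left(R \right)} = \frac{8}{3} + 2 R$ ($S{\left(R \right)} = \frac{8}{3} + \frac{\left(R + R\right) \left(2 + 1\right)}{3} = \frac{8}{3} + \frac{2 R 3}{3} = \frac{8}{3} + \frac{6 R}{3} = \frac{8}{3} + 2 R$)
$G{\left(Y,b \right)} = 6 b$
$H{\left(X \right)} = -2 + \left(-5 + X\right)^{2}$ ($H{\left(X \right)} = -2 + \left(X - 5\right)^{2} = -2 + \left(-5 + X\right)^{2}$)
$m = 7$ ($m = \frac{\left(-1\right) \left(6 \left(-1\right) - 8\right)}{2} = \frac{\left(-1\right) \left(-6 - 8\right)}{2} = \frac{\left(-1\right) \left(-14\right)}{2} = \frac{1}{2} \cdot 14 = 7$)
$m H{\left(S{\left(1 \right)} \right)} = 7 \left(-2 + \left(-5 + \left(\frac{8}{3} + 2 \cdot 1\right)\right)^{2}\right) = 7 \left(-2 + \left(-5 + \left(\frac{8}{3} + 2\right)\right)^{2}\right) = 7 \left(-2 + \left(-5 + \frac{14}{3}\right)^{2}\right) = 7 \left(-2 + \left(- \frac{1}{3}\right)^{2}\right) = 7 \left(-2 + \frac{1}{9}\right) = 7 \left(- \frac{17}{9}\right) = - \frac{119}{9}$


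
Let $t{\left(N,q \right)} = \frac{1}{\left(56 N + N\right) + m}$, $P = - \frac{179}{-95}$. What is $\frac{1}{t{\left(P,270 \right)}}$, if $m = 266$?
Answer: $\frac{1867}{5} \approx 373.4$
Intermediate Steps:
$P = \frac{179}{95}$ ($P = \left(-179\right) \left(- \frac{1}{95}\right) = \frac{179}{95} \approx 1.8842$)
$t{\left(N,q \right)} = \frac{1}{266 + 57 N}$ ($t{\left(N,q \right)} = \frac{1}{\left(56 N + N\right) + 266} = \frac{1}{57 N + 266} = \frac{1}{266 + 57 N}$)
$\frac{1}{t{\left(P,270 \right)}} = \frac{1}{\frac{1}{19} \frac{1}{14 + 3 \cdot \frac{179}{95}}} = \frac{1}{\frac{1}{19} \frac{1}{14 + \frac{537}{95}}} = \frac{1}{\frac{1}{19} \frac{1}{\frac{1867}{95}}} = \frac{1}{\frac{1}{19} \cdot \frac{95}{1867}} = \frac{1}{\frac{5}{1867}} = \frac{1867}{5}$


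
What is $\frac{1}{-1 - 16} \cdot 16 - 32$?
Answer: $- \frac{560}{17} \approx -32.941$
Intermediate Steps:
$\frac{1}{-1 - 16} \cdot 16 - 32 = \frac{1}{-17} \cdot 16 - 32 = \left(- \frac{1}{17}\right) 16 - 32 = - \frac{16}{17} - 32 = - \frac{560}{17}$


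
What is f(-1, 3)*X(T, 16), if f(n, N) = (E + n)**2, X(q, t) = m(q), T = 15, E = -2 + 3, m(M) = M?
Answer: 0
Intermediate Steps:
E = 1
X(q, t) = q
f(n, N) = (1 + n)**2
f(-1, 3)*X(T, 16) = (1 - 1)**2*15 = 0**2*15 = 0*15 = 0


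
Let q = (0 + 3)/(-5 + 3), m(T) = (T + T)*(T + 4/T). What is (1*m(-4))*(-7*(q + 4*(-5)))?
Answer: 6020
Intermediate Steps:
m(T) = 2*T*(T + 4/T) (m(T) = (2*T)*(T + 4/T) = 2*T*(T + 4/T))
q = -3/2 (q = 3/(-2) = 3*(-1/2) = -3/2 ≈ -1.5000)
(1*m(-4))*(-7*(q + 4*(-5))) = (1*(8 + 2*(-4)**2))*(-7*(-3/2 + 4*(-5))) = (1*(8 + 2*16))*(-7*(-3/2 - 20)) = (1*(8 + 32))*(-7*(-43/2)) = (1*40)*(301/2) = 40*(301/2) = 6020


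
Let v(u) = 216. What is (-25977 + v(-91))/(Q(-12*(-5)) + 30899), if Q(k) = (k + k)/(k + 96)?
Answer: -111631/133899 ≈ -0.83370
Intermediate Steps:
Q(k) = 2*k/(96 + k) (Q(k) = (2*k)/(96 + k) = 2*k/(96 + k))
(-25977 + v(-91))/(Q(-12*(-5)) + 30899) = (-25977 + 216)/(2*(-12*(-5))/(96 - 12*(-5)) + 30899) = -25761/(2*(-4*(-15))/(96 - 4*(-15)) + 30899) = -25761/(2*60/(96 + 60) + 30899) = -25761/(2*60/156 + 30899) = -25761/(2*60*(1/156) + 30899) = -25761/(10/13 + 30899) = -25761/401697/13 = -25761*13/401697 = -111631/133899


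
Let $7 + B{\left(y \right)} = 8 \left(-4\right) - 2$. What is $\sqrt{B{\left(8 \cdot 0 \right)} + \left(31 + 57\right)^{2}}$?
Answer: $\sqrt{7703} \approx 87.767$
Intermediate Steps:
$B{\left(y \right)} = -41$ ($B{\left(y \right)} = -7 + \left(8 \left(-4\right) - 2\right) = -7 - 34 = -41$)
$\sqrt{B{\left(8 \cdot 0 \right)} + \left(31 + 57\right)^{2}} = \sqrt{-41 + \left(31 + 57\right)^{2}} = \sqrt{-41 + 88^{2}} = \sqrt{-41 + 7744} = \sqrt{7703}$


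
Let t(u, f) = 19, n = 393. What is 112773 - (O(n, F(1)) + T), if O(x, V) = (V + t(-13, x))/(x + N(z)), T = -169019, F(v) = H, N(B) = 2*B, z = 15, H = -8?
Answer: 119198005/423 ≈ 2.8179e+5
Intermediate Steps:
F(v) = -8
O(x, V) = (19 + V)/(30 + x) (O(x, V) = (V + 19)/(x + 2*15) = (19 + V)/(x + 30) = (19 + V)/(30 + x))
112773 - (O(n, F(1)) + T) = 112773 - ((19 - 8)/(30 + 393) - 169019) = 112773 - (11/423 - 169019) = 112773 - 1*(-71495026/423) = 112773 + 71495026/423 = 119198005/423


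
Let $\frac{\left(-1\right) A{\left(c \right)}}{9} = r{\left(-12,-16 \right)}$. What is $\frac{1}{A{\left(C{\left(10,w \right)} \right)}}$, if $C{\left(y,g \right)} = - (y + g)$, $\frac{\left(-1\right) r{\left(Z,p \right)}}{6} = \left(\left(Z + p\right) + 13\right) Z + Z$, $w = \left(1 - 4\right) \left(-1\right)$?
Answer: $\frac{1}{9072} \approx 0.00011023$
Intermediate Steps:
$w = 3$ ($w = \left(-3\right) \left(-1\right) = 3$)
$r{\left(Z,p \right)} = - 6 Z - 6 Z \left(13 + Z + p\right)$ ($r{\left(Z,p \right)} = - 6 \left(\left(\left(Z + p\right) + 13\right) Z + Z\right) = - 6 \left(\left(13 + Z + p\right) Z + Z\right) = - 6 \left(Z \left(13 + Z + p\right) + Z\right) = - 6 \left(Z + Z \left(13 + Z + p\right)\right) = - 6 Z - 6 Z \left(13 + Z + p\right)$)
$C{\left(y,g \right)} = - g - y$ ($C{\left(y,g \right)} = - (g + y) = - g - y$)
$A{\left(c \right)} = 9072$ ($A{\left(c \right)} = - 9 \left(\left(-6\right) \left(-12\right) \left(14 - 12 - 16\right)\right) = - 9 \left(\left(-6\right) \left(-12\right) \left(-14\right)\right) = \left(-9\right) \left(-1008\right) = 9072$)
$\frac{1}{A{\left(C{\left(10,w \right)} \right)}} = \frac{1}{9072}$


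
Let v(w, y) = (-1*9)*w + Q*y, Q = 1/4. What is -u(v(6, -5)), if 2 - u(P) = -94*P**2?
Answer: -2295543/8 ≈ -2.8694e+5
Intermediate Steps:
Q = 1/4 ≈ 0.25000
v(w, y) = -9*w + y/4 (v(w, y) = (-1*9)*w + y/4 = -9*w + y/4)
u(P) = 2 + 94*P**2 (u(P) = 2 - (-94)*P**2 = 2 + 94*P**2)
-u(v(6, -5)) = -(2 + 94*(-9*6 + (1/4)*(-5))**2) = -(2 + 94*(-54 - 5/4)**2) = -(2 + 94*(-221/4)**2) = -(2 + 94*(48841/16)) = -(2 + 2295527/8) = -1*2295543/8 = -2295543/8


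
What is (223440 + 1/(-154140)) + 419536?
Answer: 99108320639/154140 ≈ 6.4298e+5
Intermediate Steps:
(223440 + 1/(-154140)) + 419536 = (223440 - 1/154140) + 419536 = 34441041599/154140 + 419536 = 99108320639/154140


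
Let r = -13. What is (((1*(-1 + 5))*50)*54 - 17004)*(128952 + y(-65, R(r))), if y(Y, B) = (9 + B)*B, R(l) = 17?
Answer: -802760376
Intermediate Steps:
y(Y, B) = B*(9 + B)
(((1*(-1 + 5))*50)*54 - 17004)*(128952 + y(-65, R(r))) = (((1*(-1 + 5))*50)*54 - 17004)*(128952 + 17*(9 + 17)) = (((1*4)*50)*54 - 17004)*(128952 + 17*26) = ((4*50)*54 - 17004)*(128952 + 442) = (200*54 - 17004)*129394 = (10800 - 17004)*129394 = -6204*129394 = -802760376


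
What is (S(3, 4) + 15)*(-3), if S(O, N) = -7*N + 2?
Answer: 33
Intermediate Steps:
S(O, N) = 2 - 7*N
(S(3, 4) + 15)*(-3) = ((2 - 7*4) + 15)*(-3) = ((2 - 28) + 15)*(-3) = (-26 + 15)*(-3) = -11*(-3) = 33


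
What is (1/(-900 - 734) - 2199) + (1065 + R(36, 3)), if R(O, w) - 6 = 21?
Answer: -1808839/1634 ≈ -1107.0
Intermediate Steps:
R(O, w) = 27 (R(O, w) = 6 + 21 = 27)
(1/(-900 - 734) - 2199) + (1065 + R(36, 3)) = (1/(-900 - 734) - 2199) + (1065 + 27) = (1/(-1634) - 2199) + 1092 = (-1/1634 - 2199) + 1092 = -3593167/1634 + 1092 = -1808839/1634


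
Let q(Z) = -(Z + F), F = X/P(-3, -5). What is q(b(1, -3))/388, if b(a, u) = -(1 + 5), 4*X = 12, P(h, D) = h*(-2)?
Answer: 11/776 ≈ 0.014175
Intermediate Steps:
P(h, D) = -2*h
X = 3 (X = (¼)*12 = 3)
F = ½ (F = 3/((-2*(-3))) = 3/6 = 3*(⅙) = ½ ≈ 0.50000)
b(a, u) = -6 (b(a, u) = -1*6 = -6)
q(Z) = -½ - Z (q(Z) = -(Z + ½) = -(½ + Z) = -½ - Z)
q(b(1, -3))/388 = (-½ - 1*(-6))/388 = (-½ + 6)*(1/388) = (11/2)*(1/388) = 11/776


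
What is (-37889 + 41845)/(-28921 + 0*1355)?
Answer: -3956/28921 ≈ -0.13679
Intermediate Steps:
(-37889 + 41845)/(-28921 + 0*1355) = 3956/(-28921 + 0) = 3956/(-28921) = 3956*(-1/28921) = -3956/28921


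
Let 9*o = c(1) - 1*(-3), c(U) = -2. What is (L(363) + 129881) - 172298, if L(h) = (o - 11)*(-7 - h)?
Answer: -345493/9 ≈ -38388.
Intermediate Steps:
o = 1/9 (o = (-2 - 1*(-3))/9 = (-2 + 3)/9 = (1/9)*1 = 1/9 ≈ 0.11111)
L(h) = 686/9 + 98*h/9 (L(h) = (1/9 - 11)*(-7 - h) = -98*(-7 - h)/9 = 686/9 + 98*h/9)
(L(363) + 129881) - 172298 = ((686/9 + (98/9)*363) + 129881) - 172298 = ((686/9 + 11858/3) + 129881) - 172298 = (36260/9 + 129881) - 172298 = 1205189/9 - 172298 = -345493/9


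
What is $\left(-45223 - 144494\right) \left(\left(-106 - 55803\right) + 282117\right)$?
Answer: $-42915503136$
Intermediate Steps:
$\left(-45223 - 144494\right) \left(\left(-106 - 55803\right) + 282117\right) = - 189717 \left(\left(-106 - 55803\right) + 282117\right) = - 189717 \left(-55909 + 282117\right) = \left(-189717\right) 226208 = -42915503136$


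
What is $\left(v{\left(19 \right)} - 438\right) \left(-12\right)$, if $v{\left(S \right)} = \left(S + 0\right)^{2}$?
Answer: $924$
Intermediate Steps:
$v{\left(S \right)} = S^{2}$
$\left(v{\left(19 \right)} - 438\right) \left(-12\right) = \left(19^{2} - 438\right) \left(-12\right) = \left(361 - 438\right) \left(-12\right) = \left(-77\right) \left(-12\right) = 924$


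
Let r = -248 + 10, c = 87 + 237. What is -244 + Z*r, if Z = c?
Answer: -77356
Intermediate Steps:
c = 324
r = -238
Z = 324
-244 + Z*r = -244 + 324*(-238) = -244 - 77112 = -77356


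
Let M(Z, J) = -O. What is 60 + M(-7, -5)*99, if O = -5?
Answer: 555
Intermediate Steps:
M(Z, J) = 5 (M(Z, J) = -1*(-5) = 5)
60 + M(-7, -5)*99 = 60 + 5*99 = 60 + 495 = 555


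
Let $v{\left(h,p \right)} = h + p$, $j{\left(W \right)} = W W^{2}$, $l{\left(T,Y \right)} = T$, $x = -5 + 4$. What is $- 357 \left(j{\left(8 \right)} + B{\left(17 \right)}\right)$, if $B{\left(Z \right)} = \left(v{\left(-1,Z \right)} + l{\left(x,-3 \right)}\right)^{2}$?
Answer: $-263109$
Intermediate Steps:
$x = -1$
$j{\left(W \right)} = W^{3}$
$B{\left(Z \right)} = \left(-2 + Z\right)^{2}$ ($B{\left(Z \right)} = \left(\left(-1 + Z\right) - 1\right)^{2} = \left(-2 + Z\right)^{2}$)
$- 357 \left(j{\left(8 \right)} + B{\left(17 \right)}\right) = - 357 \left(8^{3} + \left(-2 + 17\right)^{2}\right) = - 357 \left(512 + 15^{2}\right) = - 357 \left(512 + 225\right) = \left(-357\right) 737 = -263109$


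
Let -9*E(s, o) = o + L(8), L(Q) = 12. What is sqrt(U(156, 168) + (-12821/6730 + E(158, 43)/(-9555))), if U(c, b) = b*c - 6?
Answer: sqrt(795977529516991770)/5511870 ≈ 161.86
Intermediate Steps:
U(c, b) = -6 + b*c
E(s, o) = -4/3 - o/9 (E(s, o) = -(o + 12)/9 = -(12 + o)/9 = -4/3 - o/9)
sqrt(U(156, 168) + (-12821/6730 + E(158, 43)/(-9555))) = sqrt((-6 + 168*156) + (-12821/6730 + (-4/3 - 1/9*43)/(-9555))) = sqrt((-6 + 26208) + (-12821*1/6730 + (-4/3 - 43/9)*(-1/9555))) = sqrt(26202 + (-12821/6730 - 55/9*(-1/9555))) = sqrt(26202 + (-12821/6730 + 11/17199)) = sqrt(26202 - 220434349/115749270) = sqrt(3032641938191/115749270) = sqrt(795977529516991770)/5511870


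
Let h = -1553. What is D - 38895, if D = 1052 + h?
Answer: -39396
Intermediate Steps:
D = -501 (D = 1052 - 1553 = -501)
D - 38895 = -501 - 38895 = -39396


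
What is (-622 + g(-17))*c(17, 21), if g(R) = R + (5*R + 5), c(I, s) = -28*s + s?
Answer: 407673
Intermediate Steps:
c(I, s) = -27*s
g(R) = 5 + 6*R (g(R) = R + (5 + 5*R) = 5 + 6*R)
(-622 + g(-17))*c(17, 21) = (-622 + (5 + 6*(-17)))*(-27*21) = (-622 + (5 - 102))*(-567) = (-622 - 97)*(-567) = -719*(-567) = 407673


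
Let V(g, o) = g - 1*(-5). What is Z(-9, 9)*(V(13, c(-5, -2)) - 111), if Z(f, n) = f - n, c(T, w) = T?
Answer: 1674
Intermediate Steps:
V(g, o) = 5 + g (V(g, o) = g + 5 = 5 + g)
Z(-9, 9)*(V(13, c(-5, -2)) - 111) = (-9 - 1*9)*((5 + 13) - 111) = (-9 - 9)*(18 - 111) = -18*(-93) = 1674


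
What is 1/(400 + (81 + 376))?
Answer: 1/857 ≈ 0.0011669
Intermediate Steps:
1/(400 + (81 + 376)) = 1/(400 + 457) = 1/857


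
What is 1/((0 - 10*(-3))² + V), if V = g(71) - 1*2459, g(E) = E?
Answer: -1/1488 ≈ -0.00067204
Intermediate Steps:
V = -2388 (V = 71 - 1*2459 = 71 - 2459 = -2388)
1/((0 - 10*(-3))² + V) = 1/((0 - 10*(-3))² - 2388) = 1/((0 + 30)² - 2388) = 1/(30² - 2388) = 1/(900 - 2388) = 1/(-1488) = -1/1488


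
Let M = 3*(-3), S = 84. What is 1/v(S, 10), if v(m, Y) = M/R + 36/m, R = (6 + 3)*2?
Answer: -14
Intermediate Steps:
R = 18 (R = 9*2 = 18)
M = -9
v(m, Y) = -½ + 36/m (v(m, Y) = -9/18 + 36/m = -9*1/18 + 36/m = -½ + 36/m)
1/v(S, 10) = 1/((½)*(72 - 1*84)/84) = 1/((½)*(1/84)*(72 - 84)) = 1/((½)*(1/84)*(-12)) = 1/(-1/14) = -14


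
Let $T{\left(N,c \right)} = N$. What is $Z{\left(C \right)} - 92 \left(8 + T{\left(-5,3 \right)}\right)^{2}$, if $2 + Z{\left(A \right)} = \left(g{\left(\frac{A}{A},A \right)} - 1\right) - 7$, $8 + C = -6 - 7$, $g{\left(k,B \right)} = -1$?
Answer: $-839$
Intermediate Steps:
$C = -21$ ($C = -8 - 13 = -21$)
$Z{\left(A \right)} = -11$ ($Z{\left(A \right)} = -2 - 9 = -11$)
$Z{\left(C \right)} - 92 \left(8 + T{\left(-5,3 \right)}\right)^{2} = -11 - 92 \left(8 - 5\right)^{2} = -11 - 92 \cdot 3^{2} = -11 - 828 = -839$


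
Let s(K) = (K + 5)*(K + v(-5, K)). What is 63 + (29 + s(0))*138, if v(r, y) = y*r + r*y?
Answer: 4065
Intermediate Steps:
v(r, y) = 2*r*y (v(r, y) = r*y + r*y = 2*r*y)
s(K) = -9*K*(5 + K) (s(K) = (K + 5)*(K + 2*(-5)*K) = (5 + K)*(K - 10*K) = (5 + K)*(-9*K) = -9*K*(5 + K))
63 + (29 + s(0))*138 = 63 + (29 + 9*0*(-5 - 1*0))*138 = 63 + (29 + 9*0*(-5 + 0))*138 = 63 + (29 + 9*0*(-5))*138 = 63 + (29 + 0)*138 = 63 + 29*138 = 63 + 4002 = 4065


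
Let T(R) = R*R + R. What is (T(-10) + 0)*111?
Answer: 9990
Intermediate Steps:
T(R) = R + R**2 (T(R) = R**2 + R = R + R**2)
(T(-10) + 0)*111 = (-10*(1 - 10) + 0)*111 = (-10*(-9) + 0)*111 = (90 + 0)*111 = 90*111 = 9990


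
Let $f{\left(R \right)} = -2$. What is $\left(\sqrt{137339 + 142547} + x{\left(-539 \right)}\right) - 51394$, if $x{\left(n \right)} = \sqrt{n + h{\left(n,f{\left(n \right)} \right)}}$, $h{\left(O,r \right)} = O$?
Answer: $-51394 + \sqrt{279886} + 7 i \sqrt{22} \approx -50865.0 + 32.833 i$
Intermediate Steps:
$x{\left(n \right)} = \sqrt{2} \sqrt{n}$ ($x{\left(n \right)} = \sqrt{n + n} = \sqrt{2 n} = \sqrt{2} \sqrt{n}$)
$\left(\sqrt{137339 + 142547} + x{\left(-539 \right)}\right) - 51394 = \left(\sqrt{137339 + 142547} + \sqrt{2} \sqrt{-539}\right) - 51394 = \left(\sqrt{279886} + \sqrt{2} \cdot 7 i \sqrt{11}\right) - 51394 = \left(\sqrt{279886} + 7 i \sqrt{22}\right) - 51394 = -51394 + \sqrt{279886} + 7 i \sqrt{22}$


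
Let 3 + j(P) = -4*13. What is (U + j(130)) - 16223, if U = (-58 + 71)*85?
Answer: -15173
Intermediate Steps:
U = 1105 (U = 13*85 = 1105)
j(P) = -55 (j(P) = -3 - 4*13 = -3 - 52 = -55)
(U + j(130)) - 16223 = (1105 - 55) - 16223 = 1050 - 16223 = -15173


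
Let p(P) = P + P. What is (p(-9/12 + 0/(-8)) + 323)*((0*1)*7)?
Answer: 0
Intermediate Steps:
p(P) = 2*P
(p(-9/12 + 0/(-8)) + 323)*((0*1)*7) = (2*(-9/12 + 0/(-8)) + 323)*((0*1)*7) = (2*(-9*1/12 + 0*(-⅛)) + 323)*(0*7) = (2*(-¾ + 0) + 323)*0 = (2*(-¾) + 323)*0 = (-3/2 + 323)*0 = (643/2)*0 = 0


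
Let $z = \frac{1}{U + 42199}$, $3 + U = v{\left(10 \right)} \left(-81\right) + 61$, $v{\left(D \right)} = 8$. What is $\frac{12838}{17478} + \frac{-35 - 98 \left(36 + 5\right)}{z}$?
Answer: $- \frac{1473756113284}{8739} \approx -1.6864 \cdot 10^{8}$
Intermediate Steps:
$U = -590$ ($U = -3 + \left(8 \left(-81\right) + 61\right) = -3 + \left(-648 + 61\right) = -3 - 587 = -590$)
$z = \frac{1}{41609}$ ($z = \frac{1}{-590 + 42199} = \frac{1}{41609} \approx 2.4033 \cdot 10^{-5}$)
$\frac{12838}{17478} + \frac{-35 - 98 \left(36 + 5\right)}{z} = \frac{12838}{17478} + \left(-35 - 98 \left(36 + 5\right)\right) \frac{1}{\frac{1}{41609}} = 12838 \cdot \frac{1}{17478} + \left(-35 - 4018\right) 41609 = \frac{6419}{8739} + \left(-35 - 4018\right) 41609 = \frac{6419}{8739} - 168641277 = - \frac{1473756113284}{8739}$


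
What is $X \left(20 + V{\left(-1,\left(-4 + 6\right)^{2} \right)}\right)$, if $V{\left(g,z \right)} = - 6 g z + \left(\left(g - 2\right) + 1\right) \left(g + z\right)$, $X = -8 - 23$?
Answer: $-1178$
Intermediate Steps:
$X = -31$ ($X = -8 - 23 = -31$)
$V{\left(g,z \right)} = \left(-1 + g\right) \left(g + z\right) - 6 g z$ ($V{\left(g,z \right)} = - 6 g z + \left(\left(g - 2\right) + 1\right) \left(g + z\right) = - 6 g z + \left(\left(-2 + g\right) + 1\right) \left(g + z\right) = - 6 g z + \left(-1 + g\right) \left(g + z\right) = \left(-1 + g\right) \left(g + z\right) - 6 g z$)
$X \left(20 + V{\left(-1,\left(-4 + 6\right)^{2} \right)}\right) = - 31 \left(20 - \left(-1 - 1 - 4 \left(-4 + 6\right)^{2}\right)\right) = - 31 \left(20 + \left(1 + 1 - 2^{2} - - 5 \cdot 2^{2}\right)\right) = - 31 \left(20 + \left(1 + 1 - 4 - \left(-5\right) 4\right)\right) = - 31 \left(20 + \left(1 + 1 - 4 + 20\right)\right) = - 31 \left(20 + 18\right) = \left(-31\right) 38 = -1178$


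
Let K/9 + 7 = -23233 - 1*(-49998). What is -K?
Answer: -240822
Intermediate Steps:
K = 240822 (K = -63 + 9*(-23233 - 1*(-49998)) = -63 + 9*(-23233 + 49998) = -63 + 9*26765 = -63 + 240885 = 240822)
-K = -1*240822 = -240822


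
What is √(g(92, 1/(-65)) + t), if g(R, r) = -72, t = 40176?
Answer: 6*√1114 ≈ 200.26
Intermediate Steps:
√(g(92, 1/(-65)) + t) = √(-72 + 40176) = √40104 = 6*√1114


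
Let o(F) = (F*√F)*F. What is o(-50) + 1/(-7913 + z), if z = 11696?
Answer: 1/3783 + 12500*I*√2 ≈ 0.00026434 + 17678.0*I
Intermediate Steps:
o(F) = F^(5/2) (o(F) = F^(3/2)*F = F^(5/2))
o(-50) + 1/(-7913 + z) = (-50)^(5/2) + 1/(-7913 + 11696) = 12500*I*√2 + 1/3783 = 1/3783 + 12500*I*√2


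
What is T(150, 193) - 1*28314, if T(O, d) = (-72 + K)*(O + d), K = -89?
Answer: -83537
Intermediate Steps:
T(O, d) = -161*O - 161*d (T(O, d) = (-72 - 89)*(O + d) = -161*(O + d) = -161*O - 161*d)
T(150, 193) - 1*28314 = (-161*150 - 161*193) - 1*28314 = (-24150 - 31073) - 28314 = -55223 - 28314 = -83537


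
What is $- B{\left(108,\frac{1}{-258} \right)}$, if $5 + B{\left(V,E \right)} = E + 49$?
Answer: $- \frac{11351}{258} \approx -43.996$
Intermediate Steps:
$B{\left(V,E \right)} = 44 + E$ ($B{\left(V,E \right)} = -5 + \left(E + 49\right) = -5 + \left(49 + E\right) = 44 + E$)
$- B{\left(108,\frac{1}{-258} \right)} = - (44 + \frac{1}{-258}) = - (44 - \frac{1}{258}) = \left(-1\right) \frac{11351}{258} = - \frac{11351}{258}$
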